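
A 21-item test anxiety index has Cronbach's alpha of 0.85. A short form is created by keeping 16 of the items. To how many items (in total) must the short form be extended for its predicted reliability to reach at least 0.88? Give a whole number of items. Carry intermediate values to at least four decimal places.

First, r for the 16-item form: n = 16/21 = 0.7619, so r_16 = 0.7619·0.85/(1 + (0.7619 − 1)·0.85) = 0.8119
Then solve for n' with r_old = 0.8119, r_target = 0.88: n' = 0.88(1 − 0.8119)/[0.8119(1 − 0.88)] = 1.6990
Total items = 1.6990 × 16 = 27.18, rounded up to 28.

28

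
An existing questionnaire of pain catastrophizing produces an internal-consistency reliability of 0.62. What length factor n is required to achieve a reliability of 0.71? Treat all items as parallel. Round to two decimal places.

n = 0.71(1 − 0.62) / [0.62(1 − 0.71)]
n = 0.2698 / 0.1798 ≈ 1.5006

1.50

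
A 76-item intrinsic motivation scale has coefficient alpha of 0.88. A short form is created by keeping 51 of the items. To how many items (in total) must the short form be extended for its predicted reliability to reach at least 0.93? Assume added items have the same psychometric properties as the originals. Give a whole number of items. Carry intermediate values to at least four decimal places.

Short-form reliability: n = 51/76 = 0.6711; r_51 = n·r/(1+(n−1)r) ≈ 0.8311
Then solve for n' with r_old = 0.8311, r_target = 0.93: n' = 0.93(1 − 0.8311)/[0.8311(1 − 0.93)] = 2.7000
Items = 2.7000 × 51 ≈ 137.70 → 138

138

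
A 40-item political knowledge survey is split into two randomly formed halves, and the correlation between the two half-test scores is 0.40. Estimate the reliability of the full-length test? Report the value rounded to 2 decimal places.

0.57

Each half is half the length of the full test, so the full test is n = 2 times a half.
r_full = 2(0.40) / (1 + 0.40)
r_full = 0.8000 / 1.4000 ≈ 0.5714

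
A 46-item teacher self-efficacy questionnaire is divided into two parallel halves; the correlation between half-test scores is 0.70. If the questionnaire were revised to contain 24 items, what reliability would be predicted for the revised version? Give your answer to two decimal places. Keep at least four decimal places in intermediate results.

Full-test reliability from the split-half r: r_full = 2(0.70)/(1 + 0.70) = 0.8235
Length factor from 46 to 24 items: n = 24/46 = 0.5217
r_new = n·r_full / (1 + (n − 1)·r_full) = 0.4296 / 0.6061 ≈ 0.7088

0.71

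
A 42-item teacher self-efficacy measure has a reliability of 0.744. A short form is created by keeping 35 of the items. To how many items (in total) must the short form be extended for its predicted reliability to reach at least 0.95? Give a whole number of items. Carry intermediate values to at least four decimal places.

275

First, r for the 35-item form: n = 35/42 = 0.8333, so r_35 = 0.8333·0.744/(1 + (0.8333 − 1)·0.744) = 0.7078
Length factor from the short form to reach 0.95: n' = 0.95(1 − 0.7078) / [0.7078(1 − 0.95)] ≈ 7.8437
Total items = 7.8437 × 35 = 274.53, rounded up to 275.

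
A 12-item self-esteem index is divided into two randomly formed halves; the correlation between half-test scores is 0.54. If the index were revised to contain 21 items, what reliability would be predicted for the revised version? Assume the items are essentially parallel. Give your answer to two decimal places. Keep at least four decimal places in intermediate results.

First correct the split-half correlation to full-test reliability: r_full = 2 × 0.54 / (1 + 0.54) ≈ 0.7013
Length factor from 12 to 21 items: n = 21/12 = 1.7500
r_new = n·r_full / (1 + (n − 1)·r_full) = 1.2273 / 1.5260 ≈ 0.8043

0.80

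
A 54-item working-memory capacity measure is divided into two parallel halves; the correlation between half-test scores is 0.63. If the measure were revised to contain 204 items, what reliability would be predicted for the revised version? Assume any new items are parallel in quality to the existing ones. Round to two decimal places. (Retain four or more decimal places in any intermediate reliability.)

0.93

Full-test reliability from the split-half r: r_full = 2(0.63)/(1 + 0.63) = 0.7730
Length factor from 54 to 204 items: n = 204/54 = 3.7778
r_new = n·r_full / (1 + (n − 1)·r_full) = 2.9202 / 3.1472 ≈ 0.9279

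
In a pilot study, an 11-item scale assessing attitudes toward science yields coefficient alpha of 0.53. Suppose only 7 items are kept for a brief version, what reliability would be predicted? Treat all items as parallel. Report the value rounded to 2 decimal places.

The new length is 7/11 = 0.6364 times the old.
r_new = (0.6364 × 0.53) / (1 + (0.6364 − 1) × 0.53)
r_new = 0.3373 / 0.8073 ≈ 0.4178

0.42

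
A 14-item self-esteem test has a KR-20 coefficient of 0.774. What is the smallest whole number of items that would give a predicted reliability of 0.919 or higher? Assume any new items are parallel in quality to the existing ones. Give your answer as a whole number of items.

Invert Spearman-Brown to solve for n:
n = r_target (1 − r_old) / [ r_old (1 − r_target) ]
n = [0.919 × 0.226] / [0.774 × 0.081]
  = 0.207694 / 0.062694 = 3.3128
Items needed = n × 14 = 3.3128 × 14 ≈ 46.38 → round up to 47

47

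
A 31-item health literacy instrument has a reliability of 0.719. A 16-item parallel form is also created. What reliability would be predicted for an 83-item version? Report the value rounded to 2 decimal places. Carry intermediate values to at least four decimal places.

0.87

The 16-item form is not needed; work directly from the 31-item form with n = 83/31 = 2.6774.
r_{83} = n·r / (1 + (n − 1)·r) = 1.9251 / 2.2061 ≈ 0.8726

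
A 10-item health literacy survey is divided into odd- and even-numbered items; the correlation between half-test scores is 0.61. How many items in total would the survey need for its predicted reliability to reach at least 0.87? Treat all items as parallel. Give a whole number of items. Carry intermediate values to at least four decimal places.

22

r_full = 2(0.61)/(1 + 0.61) = 0.7578
Solve Spearman-Brown for n: n = 0.87(1 − 0.7578) / [0.7578(1 − 0.87)] = 2.1389
Required items = 2.1389 × 10 = 21.39, so 22 items.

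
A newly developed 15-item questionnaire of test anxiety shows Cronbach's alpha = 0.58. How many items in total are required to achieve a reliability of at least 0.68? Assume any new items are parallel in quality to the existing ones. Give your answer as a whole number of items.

24

Rearranging the Spearman-Brown formula for n,
n = r_target (1 − r_old) / [ r_old (1 − r_target) ]
n = 0.68(1 − 0.58) / [0.58(1 − 0.68)]
n = 0.2856 / 0.1856 ≈ 1.5388
Items needed = n × 15 = 1.5388 × 15 ≈ 23.08 → round up to 24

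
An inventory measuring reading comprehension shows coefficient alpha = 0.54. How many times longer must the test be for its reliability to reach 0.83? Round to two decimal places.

n = 0.83(1 − 0.54) / [0.54(1 − 0.83)]
  = 0.3818 / 0.0918 = 4.1590

4.16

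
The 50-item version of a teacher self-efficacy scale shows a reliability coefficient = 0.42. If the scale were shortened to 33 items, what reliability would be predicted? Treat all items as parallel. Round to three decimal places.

0.323

Length ratio n = 33/50 = 0.66
r_new = (0.66 × 0.42) / (1 + (0.66 − 1) × 0.42)
     = 0.2772 / 0.8572 = 0.3234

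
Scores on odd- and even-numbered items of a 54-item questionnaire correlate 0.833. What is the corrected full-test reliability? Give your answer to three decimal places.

Each half is half the length of the full test, so the full test is n = 2 times a half.
r_full = 2(0.833) / (1 + 0.833)
       = 1.6660 / 1.8330 = 0.9089

0.909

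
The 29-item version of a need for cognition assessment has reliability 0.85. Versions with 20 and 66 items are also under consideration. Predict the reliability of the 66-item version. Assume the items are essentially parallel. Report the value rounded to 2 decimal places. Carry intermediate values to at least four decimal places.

0.93

The 20-item form is not needed; work directly from the 29-item form with n = 66/29 = 2.2759.
r_{66} = n·r / (1 + (n − 1)·r) = 1.9345 / 2.0845 ≈ 0.9280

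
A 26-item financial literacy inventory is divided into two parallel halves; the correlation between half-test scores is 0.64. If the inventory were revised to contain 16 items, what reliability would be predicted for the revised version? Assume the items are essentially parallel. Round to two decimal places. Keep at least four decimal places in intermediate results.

0.69

Full-test reliability from the split-half r: r_full = 2(0.64)/(1 + 0.64) = 0.7805
Length factor from 26 to 16 items: n = 16/26 = 0.6154
r_new = n·r_full / (1 + (n − 1)·r_full) = 0.4803 / 0.6998 ≈ 0.6863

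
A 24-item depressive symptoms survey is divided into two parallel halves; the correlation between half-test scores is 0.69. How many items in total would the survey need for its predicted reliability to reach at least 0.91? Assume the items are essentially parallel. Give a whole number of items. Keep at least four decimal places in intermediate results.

55

Corrected full-test reliability: r_full = 2 × 0.69 / (1 + 0.69) ≈ 0.8166
Solve Spearman-Brown for n: n = 0.91(1 − 0.8166) / [0.8166(1 − 0.91)] = 2.2709
Items = 2.2709 × 24 ≈ 54.50 → 55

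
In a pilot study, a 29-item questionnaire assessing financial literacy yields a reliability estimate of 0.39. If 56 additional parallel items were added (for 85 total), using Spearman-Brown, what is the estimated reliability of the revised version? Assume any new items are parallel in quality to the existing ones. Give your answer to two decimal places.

Length ratio n = 85/29 = 2.931
Apply the Spearman-Brown prophecy formula, r' = nr / [1 + (n − 1)r]:
r_new = (2.931 × 0.39) / (1 + (2.931 − 1) × 0.39)
     = 1.1431 / 1.7531 = 0.6520

0.65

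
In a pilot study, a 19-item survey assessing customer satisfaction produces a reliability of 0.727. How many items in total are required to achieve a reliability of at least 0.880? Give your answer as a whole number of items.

53

Spearman-Brown solved for the length factor n:
n = r*(1 − r) / [ r (1 − r*) ]
n = 0.880 × (1 − 0.727) / [ 0.727 × (1 − 0.880) ]
n = 0.240240 / 0.087240 ≈ 2.7538
Items needed = n × 19 = 2.7538 × 19 ≈ 52.32 → round up to 53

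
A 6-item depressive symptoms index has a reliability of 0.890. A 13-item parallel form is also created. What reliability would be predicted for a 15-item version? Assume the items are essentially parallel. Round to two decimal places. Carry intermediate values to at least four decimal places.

The 13-item form is not needed; work directly from the 6-item form with n = 15/6 = 2.5000.
r_{15} = n·r / (1 + (n − 1)·r) = 2.2250 / 2.3350 ≈ 0.9529

0.95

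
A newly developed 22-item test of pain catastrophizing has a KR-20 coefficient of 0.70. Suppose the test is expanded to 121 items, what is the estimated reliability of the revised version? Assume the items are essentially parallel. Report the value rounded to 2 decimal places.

0.93

The new length is 121/22 = 5.5 times the old.
Apply the Spearman-Brown prophecy formula, r' = nr / [1 + (n − 1)r]:
r_new = 5.5·0.70 / [1 + (5.5 − 1)·0.70]
     = 3.8500 / 4.1500 = 0.9277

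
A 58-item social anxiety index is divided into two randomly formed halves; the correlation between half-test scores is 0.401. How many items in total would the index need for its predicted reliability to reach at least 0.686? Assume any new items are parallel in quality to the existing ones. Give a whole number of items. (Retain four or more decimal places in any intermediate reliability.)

95

Corrected full-test reliability: r_full = 2 × 0.401 / (1 + 0.401) ≈ 0.5724
n = r_tgt(1 − r_full) / [r_full(1 − r_tgt)] = 0.686 × 0.4276 / (0.5724 × 0.314) ≈ 1.6320
Items = 1.6320 × 58 ≈ 94.66 → 95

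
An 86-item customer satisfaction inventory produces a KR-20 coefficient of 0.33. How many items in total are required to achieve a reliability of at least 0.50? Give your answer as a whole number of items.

175

Invert Spearman-Brown to solve for n:
n = r*(1 − r) / [ r (1 − r*) ]
n = 0.50(1 − 0.33) / [0.33(1 − 0.50)]
n = 0.3350 / 0.1650 ≈ 2.0303
So the test needs 2.0303 × 86 ≈ 174.61 items; rounding up, 175.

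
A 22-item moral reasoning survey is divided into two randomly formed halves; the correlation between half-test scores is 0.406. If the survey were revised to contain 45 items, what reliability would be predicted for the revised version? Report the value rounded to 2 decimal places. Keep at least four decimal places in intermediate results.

Full-test reliability from the split-half r: r_full = 2(0.406)/(1 + 0.406) = 0.5775
Then adjust to 45 items: n = 45/22 = 2.0455
r_new = n·r_full / (1 + (n − 1)·r_full) = 1.1813 / 1.6038 ≈ 0.7366

0.74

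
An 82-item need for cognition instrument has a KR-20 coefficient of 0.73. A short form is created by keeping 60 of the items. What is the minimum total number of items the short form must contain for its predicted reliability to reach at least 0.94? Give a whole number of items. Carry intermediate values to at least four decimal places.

476

First, r for the 60-item form: n = 60/82 = 0.7317, so r_60 = 0.7317·0.73/(1 + (0.7317 − 1)·0.73) = 0.6642
Then solve for n' with r_old = 0.6642, r_target = 0.94: n' = 0.94(1 − 0.6642)/[0.6642(1 − 0.94)] = 7.9206
Total items = 7.9206 × 60 = 475.24, rounded up to 476.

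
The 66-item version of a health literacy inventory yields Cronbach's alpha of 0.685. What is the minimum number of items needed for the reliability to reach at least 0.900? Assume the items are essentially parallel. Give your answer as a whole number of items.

274

n = [0.900 × 0.315] / [0.685 × 0.100]
n = 0.283500 / 0.068500 ≈ 4.1387
Items needed = n × 66 = 4.1387 × 66 ≈ 273.15 → round up to 274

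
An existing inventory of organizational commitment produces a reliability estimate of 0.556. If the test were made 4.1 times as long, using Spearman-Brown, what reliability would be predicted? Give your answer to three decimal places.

r_new = (4.1 × 0.556) / (1 + (4.1 − 1) × 0.556)
r_new = 2.2796 / 2.7236 ≈ 0.8370

0.837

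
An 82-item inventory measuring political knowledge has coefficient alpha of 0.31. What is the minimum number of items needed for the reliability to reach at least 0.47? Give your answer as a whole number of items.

n = 0.47 × (1 − 0.31) / [ 0.31 × (1 − 0.47) ]
n = 0.3243 / 0.1643 ≈ 1.9738
1.9738 × 82 = 161.85 → 162 items

162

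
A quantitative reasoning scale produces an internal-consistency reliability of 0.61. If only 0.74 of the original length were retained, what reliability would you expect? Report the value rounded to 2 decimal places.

0.54

r_new = (0.74 × 0.61) / (1 + (0.74 − 1) × 0.61)
r_new = 0.4514 / 0.8414 ≈ 0.5365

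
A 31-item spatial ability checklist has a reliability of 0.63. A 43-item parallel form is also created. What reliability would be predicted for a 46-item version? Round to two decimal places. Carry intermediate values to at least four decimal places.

0.72

Only the ratio of lengths matters: n = 46/31 = 1.4839
r_{46} = n·r / (1 + (n − 1)·r) = 0.9349 / 1.3049 ≈ 0.7165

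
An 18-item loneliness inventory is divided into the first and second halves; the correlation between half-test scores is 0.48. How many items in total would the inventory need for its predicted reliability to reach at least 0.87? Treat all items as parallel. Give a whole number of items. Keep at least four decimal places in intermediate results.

66

Corrected full-test reliability: r_full = 2 × 0.48 / (1 + 0.48) ≈ 0.6486
n = r_tgt(1 − r_full) / [r_full(1 − r_tgt)] = 0.87 × 0.3514 / (0.6486 × 0.13) ≈ 3.6258
Required items = 3.6258 × 18 = 65.26, so 66 items.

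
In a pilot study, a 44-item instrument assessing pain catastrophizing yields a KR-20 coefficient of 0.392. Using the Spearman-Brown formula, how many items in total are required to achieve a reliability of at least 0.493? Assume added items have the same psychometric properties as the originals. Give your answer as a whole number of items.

Spearman-Brown solved for the length factor n:
n = r_target (1 − r_old) / [ r_old (1 − r_target) ]
n = 0.493(1 − 0.392) / [0.392(1 − 0.493)]
n = 0.299744 / 0.198744 ≈ 1.5082
Items needed = n × 44 = 1.5082 × 44 ≈ 66.36 → round up to 67

67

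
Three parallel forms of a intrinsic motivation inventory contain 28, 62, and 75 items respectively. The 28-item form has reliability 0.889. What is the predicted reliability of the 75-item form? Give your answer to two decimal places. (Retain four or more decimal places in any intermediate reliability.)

0.96

The 62-item form is not needed; work directly from the 28-item form with n = 75/28 = 2.6786.
r_{75} = n·r / (1 + (n − 1)·r) = 2.3813 / 2.4923 ≈ 0.9555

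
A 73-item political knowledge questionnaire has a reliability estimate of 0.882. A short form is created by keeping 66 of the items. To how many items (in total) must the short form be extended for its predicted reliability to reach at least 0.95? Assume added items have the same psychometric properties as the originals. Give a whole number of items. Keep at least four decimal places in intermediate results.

First, r for the 66-item form: n = 66/73 = 0.9041, so r_66 = 0.9041·0.882/(1 + (0.9041 − 1)·0.882) = 0.8711
Then solve for n' with r_old = 0.8711, r_target = 0.95: n' = 0.95(1 − 0.8711)/[0.8711(1 − 0.95)] = 2.8115
Total items = 2.8115 × 66 = 185.56, rounded up to 186.

186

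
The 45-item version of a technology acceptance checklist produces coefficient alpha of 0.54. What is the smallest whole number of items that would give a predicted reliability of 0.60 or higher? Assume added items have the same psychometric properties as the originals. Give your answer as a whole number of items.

Spearman-Brown solved for the length factor n:
n = r*(1 − r) / [ r (1 − r*) ]
n = 0.60(1 − 0.54) / [0.54(1 − 0.60)]
n = 0.2760 / 0.2160 ≈ 1.2778
So the test needs 1.2778 × 45 ≈ 57.50 items; rounding up, 58.

58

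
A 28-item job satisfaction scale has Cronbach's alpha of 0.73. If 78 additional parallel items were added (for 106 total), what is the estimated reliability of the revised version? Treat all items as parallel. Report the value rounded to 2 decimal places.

0.91

Length ratio n = 106/28 = 3.7857
Spearman-Brown: r_new = n·r / (1 + (n − 1)·r)
r_new = 3.7857·0.73 / [1 + (3.7857 − 1)·0.73]
r_new = 2.7636 / 3.0336 ≈ 0.9110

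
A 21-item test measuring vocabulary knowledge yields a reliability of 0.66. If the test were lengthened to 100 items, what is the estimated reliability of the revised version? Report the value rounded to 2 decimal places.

0.90

n = 100/21 = 4.7619
Apply the Spearman-Brown prophecy formula, r' = nr / [1 + (n − 1)r]:
r_new = (4.7619 × 0.66) / (1 + (4.7619 − 1) × 0.66)
     = 3.1429 / 3.4829 = 0.9024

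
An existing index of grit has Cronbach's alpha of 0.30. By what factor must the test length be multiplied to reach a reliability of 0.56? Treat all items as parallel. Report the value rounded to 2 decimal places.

n = [0.56 × 0.70] / [0.30 × 0.44]
  = 0.3920 / 0.1320 = 2.9697

2.97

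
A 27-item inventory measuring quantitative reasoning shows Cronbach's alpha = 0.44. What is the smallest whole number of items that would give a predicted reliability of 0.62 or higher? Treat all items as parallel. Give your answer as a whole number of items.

57

Spearman-Brown solved for the length factor n:
n = r*(1 − r) / [ r (1 − r*) ]
n = 0.62 × (1 − 0.44) / [ 0.44 × (1 − 0.62) ]
n = 0.3472 / 0.1672 ≈ 2.0766
So the test needs 2.0766 × 27 ≈ 56.07 items; rounding up, 57.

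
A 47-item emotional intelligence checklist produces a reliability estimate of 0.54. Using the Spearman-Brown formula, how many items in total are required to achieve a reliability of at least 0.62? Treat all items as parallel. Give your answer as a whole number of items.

66

n = 0.62(1 − 0.54) / [0.54(1 − 0.62)]
  = 0.2852 / 0.2052 = 1.3899
So the test needs 1.3899 × 47 ≈ 65.33 items; rounding up, 66.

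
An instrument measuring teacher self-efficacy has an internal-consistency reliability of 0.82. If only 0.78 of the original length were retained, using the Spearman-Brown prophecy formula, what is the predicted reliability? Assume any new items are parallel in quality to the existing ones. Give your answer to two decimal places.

0.78

Spearman-Brown: r_new = n·r / (1 + (n − 1)·r)
r_new = (0.78 × 0.82) / (1 + (0.78 − 1) × 0.82)
r_new = 0.6396 / 0.8196 ≈ 0.7804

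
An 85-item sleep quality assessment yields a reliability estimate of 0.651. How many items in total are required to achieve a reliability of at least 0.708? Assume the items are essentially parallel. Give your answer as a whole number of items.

111

Spearman-Brown solved for the length factor n:
n = r*(1 − r) / [ r (1 − r*) ]
n = 0.708(1 − 0.651) / [0.651(1 − 0.708)]
  = 0.247092 / 0.190092 = 1.2999
1.2999 × 85 = 110.49 → 111 items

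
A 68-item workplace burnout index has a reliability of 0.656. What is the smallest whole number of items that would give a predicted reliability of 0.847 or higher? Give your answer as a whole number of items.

n = 0.847 × (1 − 0.656) / [ 0.656 × (1 − 0.847) ]
  = 0.291368 / 0.100368 = 2.9030
Items needed = n × 68 = 2.9030 × 68 ≈ 197.40 → round up to 198

198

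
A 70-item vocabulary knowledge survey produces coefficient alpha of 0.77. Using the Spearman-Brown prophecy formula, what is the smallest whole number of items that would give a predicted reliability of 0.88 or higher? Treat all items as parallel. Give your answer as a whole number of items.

Invert Spearman-Brown to solve for n:
n = r*(1 − r) / [ r (1 − r*) ]
n = 0.88 × (1 − 0.77) / [ 0.77 × (1 − 0.88) ]
  = 0.2024 / 0.0924 = 2.1905
2.1905 × 70 = 153.34 → 154 items

154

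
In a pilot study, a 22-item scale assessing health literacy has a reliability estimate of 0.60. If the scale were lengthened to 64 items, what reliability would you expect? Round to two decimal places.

0.81

n = 64/22 = 2.9091
r_new = 2.9091·0.60 / [1 + (2.9091 − 1)·0.60]
r_new = 1.7455 / 2.1455 ≈ 0.8136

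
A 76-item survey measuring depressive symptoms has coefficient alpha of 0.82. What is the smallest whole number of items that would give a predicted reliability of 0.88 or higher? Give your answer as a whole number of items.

Rearranging the Spearman-Brown formula for n,
n = r*(1 − r) / [ r (1 − r*) ]
n = [0.88 × 0.18] / [0.82 × 0.12]
  = 0.1584 / 0.0984 = 1.6098
1.6098 × 76 = 122.34 → 123 items

123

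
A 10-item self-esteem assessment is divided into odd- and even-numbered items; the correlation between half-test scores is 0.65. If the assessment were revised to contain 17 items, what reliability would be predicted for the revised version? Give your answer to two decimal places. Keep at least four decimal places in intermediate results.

0.86

Full-test reliability from the split-half r: r_full = 2(0.65)/(1 + 0.65) = 0.7879
Length factor from 10 to 17 items: n = 17/10 = 1.7000
r_new = n·r_full / (1 + (n − 1)·r_full) = 1.3394 / 1.5515 ≈ 0.8633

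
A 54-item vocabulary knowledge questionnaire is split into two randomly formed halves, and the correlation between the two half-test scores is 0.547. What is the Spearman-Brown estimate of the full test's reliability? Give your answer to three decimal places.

Each half is half the length of the full test, so the full test is n = 2 times a half.
r_full = 2r_hh / (1 + r_hh) = 2 × 0.547 / (1 + 0.547)
       = 1.0940 / 1.5470 = 0.7072

0.707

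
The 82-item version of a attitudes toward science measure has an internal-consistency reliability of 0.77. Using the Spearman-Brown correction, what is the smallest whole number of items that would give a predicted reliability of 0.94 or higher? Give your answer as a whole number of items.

Invert Spearman-Brown to solve for n:
n = r*(1 − r) / [ r (1 − r*) ]
n = [0.94 × 0.23] / [0.77 × 0.06]
  = 0.2162 / 0.0462 = 4.6797
4.6797 × 82 = 383.74 → 384 items

384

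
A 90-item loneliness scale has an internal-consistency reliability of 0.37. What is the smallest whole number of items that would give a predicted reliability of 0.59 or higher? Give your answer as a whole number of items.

n = [0.59 × 0.63] / [0.37 × 0.41]
  = 0.3717 / 0.1517 = 2.4502
2.4502 × 90 = 220.52 → 221 items

221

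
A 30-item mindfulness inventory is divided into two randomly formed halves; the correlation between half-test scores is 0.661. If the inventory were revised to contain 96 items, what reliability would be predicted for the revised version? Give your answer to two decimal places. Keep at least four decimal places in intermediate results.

Spearman-Brown correction (n = 2): r_full = 2·0.661/(1 + 0.661) = 0.7959
Then adjust to 96 items: n = 96/30 = 3.2000
r_new = n·r_full / (1 + (n − 1)·r_full) = 2.5469 / 2.7510 ≈ 0.9258

0.93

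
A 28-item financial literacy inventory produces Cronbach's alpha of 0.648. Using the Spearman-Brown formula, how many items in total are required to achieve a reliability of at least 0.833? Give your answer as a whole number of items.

Rearranging the Spearman-Brown formula for n,
n = r_target (1 − r_old) / [ r_old (1 − r_target) ]
n = 0.833 × (1 − 0.648) / [ 0.648 × (1 − 0.833) ]
n = 0.293216 / 0.108216 ≈ 2.7095
2.7095 × 28 = 75.87 → 76 items

76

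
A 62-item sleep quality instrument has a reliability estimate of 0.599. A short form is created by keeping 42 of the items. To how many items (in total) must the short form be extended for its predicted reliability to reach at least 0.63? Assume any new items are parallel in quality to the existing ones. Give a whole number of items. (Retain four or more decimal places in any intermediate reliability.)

71

First, r for the 42-item form: n = 42/62 = 0.6774, so r_42 = 0.6774·0.599/(1 + (0.6774 − 1)·0.599) = 0.5030
Then solve for n' with r_old = 0.5030, r_target = 0.63: n' = 0.63(1 − 0.5030)/[0.5030(1 − 0.63)] = 1.6824
Total items = 1.6824 × 42 = 70.66, rounded up to 71.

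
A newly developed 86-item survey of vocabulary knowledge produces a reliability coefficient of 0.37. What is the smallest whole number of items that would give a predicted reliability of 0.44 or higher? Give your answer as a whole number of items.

116

Spearman-Brown solved for the length factor n:
n = r_target (1 − r_old) / [ r_old (1 − r_target) ]
n = [0.44 × 0.63] / [0.37 × 0.56]
  = 0.2772 / 0.2072 = 1.3378
So the test needs 1.3378 × 86 ≈ 115.05 items; rounding up, 116.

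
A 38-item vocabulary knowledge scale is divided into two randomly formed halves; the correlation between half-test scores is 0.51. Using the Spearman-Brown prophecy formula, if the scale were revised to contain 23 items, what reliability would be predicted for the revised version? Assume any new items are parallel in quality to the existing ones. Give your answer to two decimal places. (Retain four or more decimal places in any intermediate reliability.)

Full-test reliability from the split-half r: r_full = 2(0.51)/(1 + 0.51) = 0.6755
Then adjust to 23 items: n = 23/38 = 0.6053
r_new = n·r_full / (1 + (n − 1)·r_full) = 0.4089 / 0.7334 ≈ 0.5575

0.56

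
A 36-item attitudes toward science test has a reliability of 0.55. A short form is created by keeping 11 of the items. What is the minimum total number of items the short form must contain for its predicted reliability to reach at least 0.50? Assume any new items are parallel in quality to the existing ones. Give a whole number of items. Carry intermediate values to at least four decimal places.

30

First, r for the 11-item form: n = 11/36 = 0.3056, so r_11 = 0.3056·0.55/(1 + (0.3056 − 1)·0.55) = 0.2719
Length factor from the short form to reach 0.50: n' = 0.50(1 − 0.2719) / [0.2719(1 − 0.50)] ≈ 2.6778
Items = 2.6778 × 11 ≈ 29.46 → 30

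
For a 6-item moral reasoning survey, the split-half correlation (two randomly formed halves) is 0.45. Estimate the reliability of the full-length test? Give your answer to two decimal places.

The full test is twice the length of either half (n = 2).
r_full = 2(0.45) / (1 + 0.45)
r_full = 0.9000 / 1.4500 ≈ 0.6207

0.62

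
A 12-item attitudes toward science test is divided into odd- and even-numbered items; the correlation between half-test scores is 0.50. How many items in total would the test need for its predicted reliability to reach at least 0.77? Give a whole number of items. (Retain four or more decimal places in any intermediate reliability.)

r_full = 2(0.50)/(1 + 0.50) = 0.6667
n = r_tgt(1 − r_full) / [r_full(1 − r_tgt)] = 0.77 × 0.3333 / (0.6667 × 0.23) ≈ 1.6737
Items = 1.6737 × 12 ≈ 20.08 → 21

21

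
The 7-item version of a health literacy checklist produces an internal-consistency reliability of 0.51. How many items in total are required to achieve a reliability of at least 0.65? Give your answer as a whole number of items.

13

Spearman-Brown solved for the length factor n:
n = r*(1 − r) / [ r (1 − r*) ]
n = 0.65 × (1 − 0.51) / [ 0.51 × (1 − 0.65) ]
n = 0.3185 / 0.1785 ≈ 1.7843
Items needed = n × 7 = 1.7843 × 7 ≈ 12.49 → round up to 13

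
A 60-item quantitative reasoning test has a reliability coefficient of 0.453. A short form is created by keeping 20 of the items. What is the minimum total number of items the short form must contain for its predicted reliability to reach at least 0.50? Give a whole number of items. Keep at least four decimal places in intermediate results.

73

First, r for the 20-item form: n = 20/60 = 0.3333, so r_20 = 0.3333·0.453/(1 + (0.3333 − 1)·0.453) = 0.2163
Length factor from the short form to reach 0.50: n' = 0.50(1 − 0.2163) / [0.2163(1 − 0.50)] ≈ 3.6232
Items = 3.6232 × 20 ≈ 72.46 → 73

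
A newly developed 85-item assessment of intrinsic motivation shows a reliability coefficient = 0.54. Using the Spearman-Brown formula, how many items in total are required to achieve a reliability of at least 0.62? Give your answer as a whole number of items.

n = [0.62 × 0.46] / [0.54 × 0.38]
  = 0.2852 / 0.2052 = 1.3899
1.3899 × 85 = 118.14 → 119 items

119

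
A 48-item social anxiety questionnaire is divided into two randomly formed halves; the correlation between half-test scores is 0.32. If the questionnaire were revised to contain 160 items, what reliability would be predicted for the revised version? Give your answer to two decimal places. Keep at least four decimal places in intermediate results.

0.76

Spearman-Brown correction (n = 2): r_full = 2·0.32/(1 + 0.32) = 0.4848
Length factor from 48 to 160 items: n = 160/48 = 3.3333
r_new = n·r_full / (1 + (n − 1)·r_full) = 1.6160 / 2.1312 ≈ 0.7583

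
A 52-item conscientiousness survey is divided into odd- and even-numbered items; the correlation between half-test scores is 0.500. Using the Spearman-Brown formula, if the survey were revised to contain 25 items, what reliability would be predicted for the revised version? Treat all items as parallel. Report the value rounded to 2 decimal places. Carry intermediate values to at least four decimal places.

Spearman-Brown correction (n = 2): r_full = 2·0.500/(1 + 0.500) = 0.6667
Length factor from 52 to 25 items: n = 25/52 = 0.4808
r_new = n·r_full / (1 + (n − 1)·r_full) = 0.3205 / 0.6538 ≈ 0.4902

0.49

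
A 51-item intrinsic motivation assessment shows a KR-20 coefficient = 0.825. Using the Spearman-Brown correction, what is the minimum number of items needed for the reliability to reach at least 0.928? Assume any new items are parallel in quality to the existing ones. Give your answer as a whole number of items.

n = 0.928 × (1 − 0.825) / [ 0.825 × (1 − 0.928) ]
  = 0.162400 / 0.059400 = 2.7340
Items needed = n × 51 = 2.7340 × 51 ≈ 139.43 → round up to 140

140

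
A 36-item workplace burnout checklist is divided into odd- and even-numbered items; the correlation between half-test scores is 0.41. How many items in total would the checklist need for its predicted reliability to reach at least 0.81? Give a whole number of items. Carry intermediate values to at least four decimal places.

Corrected full-test reliability: r_full = 2 × 0.41 / (1 + 0.41) ≈ 0.5816
n = r_tgt(1 − r_full) / [r_full(1 − r_tgt)] = 0.81 × 0.4184 / (0.5816 × 0.19) ≈ 3.0669
Items = 3.0669 × 36 ≈ 110.41 → 111

111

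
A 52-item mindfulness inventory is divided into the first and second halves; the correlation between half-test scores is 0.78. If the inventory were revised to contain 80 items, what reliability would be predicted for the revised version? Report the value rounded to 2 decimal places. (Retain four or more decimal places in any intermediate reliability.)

Full-test reliability from the split-half r: r_full = 2(0.78)/(1 + 0.78) = 0.8764
Then adjust to 80 items: n = 80/52 = 1.5385
r_new = n·r_full / (1 + (n − 1)·r_full) = 1.3483 / 1.4719 ≈ 0.9160

0.92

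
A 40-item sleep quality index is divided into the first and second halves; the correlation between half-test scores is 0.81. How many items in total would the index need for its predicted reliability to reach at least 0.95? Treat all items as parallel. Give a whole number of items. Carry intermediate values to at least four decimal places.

90

r_full = 2(0.81)/(1 + 0.81) = 0.8950
n = r_tgt(1 − r_full) / [r_full(1 − r_tgt)] = 0.95 × 0.1050 / (0.8950 × 0.05) ≈ 2.2291
Required items = 2.2291 × 40 = 89.16, so 90 items.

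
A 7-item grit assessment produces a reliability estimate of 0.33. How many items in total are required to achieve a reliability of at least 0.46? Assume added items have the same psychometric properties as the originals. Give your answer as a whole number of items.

Invert Spearman-Brown to solve for n:
n = r_target (1 − r_old) / [ r_old (1 − r_target) ]
n = [0.46 × 0.67] / [0.33 × 0.54]
n = 0.3082 / 0.1782 ≈ 1.7295
1.7295 × 7 = 12.11 → 13 items

13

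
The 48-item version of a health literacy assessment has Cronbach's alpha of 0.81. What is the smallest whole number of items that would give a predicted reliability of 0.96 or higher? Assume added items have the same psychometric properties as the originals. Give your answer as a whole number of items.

n = 0.96(1 − 0.81) / [0.81(1 − 0.96)]
n = 0.1824 / 0.0324 ≈ 5.6296
5.6296 × 48 = 270.22 → 271 items

271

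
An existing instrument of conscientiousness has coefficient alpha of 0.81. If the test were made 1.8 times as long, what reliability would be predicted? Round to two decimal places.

Apply the Spearman-Brown prophecy formula, r' = nr / [1 + (n − 1)r]:
r_new = (1.8 × 0.81) / (1 + (1.8 − 1) × 0.81)
     = 1.4580 / 1.6480 = 0.8847

0.88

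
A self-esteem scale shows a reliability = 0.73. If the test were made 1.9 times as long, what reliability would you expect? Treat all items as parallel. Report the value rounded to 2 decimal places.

0.84

By Spearman-Brown, r_new = n r / (1 + (n − 1) r).
r_new = 1.9·0.73 / [1 + (1.9 − 1)·0.73]
r_new = 1.3870 / 1.6570 ≈ 0.8371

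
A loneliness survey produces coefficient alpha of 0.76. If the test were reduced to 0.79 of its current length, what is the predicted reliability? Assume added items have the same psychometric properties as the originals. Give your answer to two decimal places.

By Spearman-Brown, r_new = n r / (1 + (n − 1) r).
r_new = (0.79 × 0.76) / (1 + (0.79 − 1) × 0.76)
     = 0.6004 / 0.8404 = 0.7144

0.71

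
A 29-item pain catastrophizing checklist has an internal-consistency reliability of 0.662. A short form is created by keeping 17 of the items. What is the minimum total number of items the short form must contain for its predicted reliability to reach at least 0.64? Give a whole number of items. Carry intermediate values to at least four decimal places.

27

Short-form reliability: n = 17/29 = 0.5862; r_17 = n·r/(1+(n−1)r) ≈ 0.5345
Length factor from the short form to reach 0.64: n' = 0.64(1 − 0.5345) / [0.5345(1 − 0.64)] ≈ 1.5483
Items = 1.5483 × 17 ≈ 26.32 → 27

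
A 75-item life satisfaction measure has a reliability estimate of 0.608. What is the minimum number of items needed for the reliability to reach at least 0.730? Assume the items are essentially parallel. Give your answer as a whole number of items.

131

Rearranging the Spearman-Brown formula for n,
n = r*(1 − r) / [ r (1 − r*) ]
n = 0.730 × (1 − 0.608) / [ 0.608 × (1 − 0.730) ]
n = 0.286160 / 0.164160 ≈ 1.7432
So the test needs 1.7432 × 75 ≈ 130.74 items; rounding up, 131.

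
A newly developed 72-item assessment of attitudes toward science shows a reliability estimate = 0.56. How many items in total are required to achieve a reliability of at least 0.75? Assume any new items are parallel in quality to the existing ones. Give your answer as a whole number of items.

n = 0.75(1 − 0.56) / [0.56(1 − 0.75)]
  = 0.3300 / 0.1400 = 2.3571
So the test needs 2.3571 × 72 ≈ 169.71 items; rounding up, 170.

170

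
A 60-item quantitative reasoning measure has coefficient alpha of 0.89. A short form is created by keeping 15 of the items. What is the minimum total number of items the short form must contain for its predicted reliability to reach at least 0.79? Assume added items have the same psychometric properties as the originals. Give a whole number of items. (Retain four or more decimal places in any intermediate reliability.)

First, r for the 15-item form: n = 15/60 = 0.2500, so r_15 = 0.2500·0.89/(1 + (0.2500 − 1)·0.89) = 0.6692
Then solve for n' with r_old = 0.6692, r_target = 0.79: n' = 0.79(1 − 0.6692)/[0.6692(1 − 0.79)] = 1.8596
Total items = 1.8596 × 15 = 27.89, rounded up to 28.

28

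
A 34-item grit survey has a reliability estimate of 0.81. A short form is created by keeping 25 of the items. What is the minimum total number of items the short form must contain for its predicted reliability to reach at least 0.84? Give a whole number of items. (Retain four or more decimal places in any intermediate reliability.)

42

Short-form reliability: n = 25/34 = 0.7353; r_25 = n·r/(1+(n−1)r) ≈ 0.7581
Then solve for n' with r_old = 0.7581, r_target = 0.84: n' = 0.84(1 − 0.7581)/[0.7581(1 − 0.84)] = 1.6752
Total items = 1.6752 × 25 = 41.88, rounded up to 42.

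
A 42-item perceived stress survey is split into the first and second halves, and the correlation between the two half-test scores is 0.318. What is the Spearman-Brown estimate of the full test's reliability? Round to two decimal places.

The full test is twice the length of either half (n = 2).
r_full = 2(0.318) / (1 + 0.318)
r_full = 0.6360 / 1.3180 ≈ 0.4825

0.48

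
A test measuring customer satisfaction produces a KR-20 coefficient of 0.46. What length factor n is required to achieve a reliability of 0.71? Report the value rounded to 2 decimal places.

Invert Spearman-Brown to solve for n:
n = r_target (1 − r_old) / [ r_old (1 − r_target) ]
n = [0.71 × 0.54] / [0.46 × 0.29]
  = 0.3834 / 0.1334 = 2.8741

2.87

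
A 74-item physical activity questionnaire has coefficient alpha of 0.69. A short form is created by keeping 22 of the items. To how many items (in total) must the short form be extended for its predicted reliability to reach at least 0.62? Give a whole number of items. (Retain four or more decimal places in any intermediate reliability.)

55

First, r for the 22-item form: n = 22/74 = 0.2973, so r_22 = 0.2973·0.69/(1 + (0.2973 − 1)·0.69) = 0.3982
Length factor from the short form to reach 0.62: n' = 0.62(1 − 0.3982) / [0.3982(1 − 0.62)] ≈ 2.4658
Items = 2.4658 × 22 ≈ 54.25 → 55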